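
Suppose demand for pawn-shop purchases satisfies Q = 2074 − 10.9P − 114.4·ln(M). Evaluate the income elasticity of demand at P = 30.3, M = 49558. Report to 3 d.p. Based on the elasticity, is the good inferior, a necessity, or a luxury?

At P = 30.3, M = 49558: Q = 506.963.
Holding P constant, ∂Q/∂M = -114.4/M = -0.00230841.
η_M = (∂Q/∂M)·(M/Q) = -0.00230841 × (49558/506.963) = -0.226.
Since η < 0, this is an inferior good.

-0.226 (inferior good)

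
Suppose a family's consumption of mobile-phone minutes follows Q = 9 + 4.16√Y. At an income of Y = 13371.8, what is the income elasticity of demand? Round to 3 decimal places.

0.491

At Y = 13371.8: Q = 490.048.
dQ/dY = 4.16/(2√Y) = 0.0179874 at this income.
η = (dQ/dY)·(Y/Q) = 0.0179874 × (13371.8/490.048) = 0.491.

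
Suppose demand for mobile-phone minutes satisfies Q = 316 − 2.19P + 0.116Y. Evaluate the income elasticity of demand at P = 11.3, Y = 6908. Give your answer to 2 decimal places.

At P = 11.3, Y = 6908: Q = 1092.581.
Holding P constant, ∂Q/∂Y = 0.116.
η_Y = (∂Q/∂Y)·(Y/Q) = 0.116 × (6908/1092.581) = 0.73.

0.73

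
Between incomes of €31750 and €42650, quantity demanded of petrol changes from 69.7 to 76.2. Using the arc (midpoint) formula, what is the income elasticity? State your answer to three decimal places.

0.304

ΔQ = 76.2 − 69.7 = 6.5; midpoint Q̄ = (69.7 + 76.2)/2 = 72.95.
ΔI = 42650 − 31750 = 10900; midpoint Ī = (31750 + 42650)/2 = 37200.
η = (ΔQ/Q̄) ÷ (ΔI/Ī) = (6.5/72.95) ÷ (10900/37200) = 0.304.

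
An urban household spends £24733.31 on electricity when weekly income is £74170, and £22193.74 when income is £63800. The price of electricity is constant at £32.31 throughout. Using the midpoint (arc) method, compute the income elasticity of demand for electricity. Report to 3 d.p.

With a constant price, Q₁ = 24733.31/32.31 = 765.500 and Q₂ = 22193.74/32.31 = 686.900 (equivalently, work directly with expenditure since P cancels).
Midpoint %ΔQ = (22193.74 − 24733.31)/23463.53 = -0.10823; midpoint %ΔI = (63800 − 74170)/68985 = -0.15032.
η = -0.10823 / -0.15032 = 0.720.

0.720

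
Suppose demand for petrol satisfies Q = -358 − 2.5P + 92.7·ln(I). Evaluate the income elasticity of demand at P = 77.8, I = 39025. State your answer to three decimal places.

At P = 77.8, I = 39025: Q = 427.520.
Holding P constant, ∂Q/∂I = 92.7/I = 0.0023754.
η_I = (∂Q/∂I)·(I/Q) = 0.0023754 × (39025/427.520) = 0.217.

0.217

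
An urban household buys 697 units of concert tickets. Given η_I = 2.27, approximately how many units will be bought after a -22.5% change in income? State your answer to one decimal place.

341.0

%ΔQ ≈ η × %ΔI = 2.27 × (-22.5%) = -51.075%.
New Q ≈ 697 × (1 − 0.51075) = 341.0.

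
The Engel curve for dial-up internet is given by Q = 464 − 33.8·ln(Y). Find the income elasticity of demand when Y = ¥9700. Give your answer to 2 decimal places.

-0.22

At Y = 9700: Q = 153.720.
dQ/dY = -33.8/Y = -0.00348454 at this income.
η = (dQ/dY)·(Y/Q) = -0.00348454 × (9700/153.720) = -0.22.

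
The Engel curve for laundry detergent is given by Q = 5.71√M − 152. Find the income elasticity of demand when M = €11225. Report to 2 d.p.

At M = 11225: Q = 452.964.
dQ/dM = 5.71/(2√M) = 0.0269472 at this income.
η = (dQ/dM)·(M/Q) = 0.0269472 × (11225/452.964) = 0.67.

0.67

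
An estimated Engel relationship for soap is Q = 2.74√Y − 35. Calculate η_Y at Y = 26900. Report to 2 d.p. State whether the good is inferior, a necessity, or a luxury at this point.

0.54 (necessity)

At Y = 26900: Q = 414.393.
dQ/dY = 2.74/(2√Y) = 0.00835304 at this income.
η = (dQ/dY)·(Y/Q) = 0.00835304 × (26900/414.393) = 0.54.
Since 0 < η < 1, the good is a necessity.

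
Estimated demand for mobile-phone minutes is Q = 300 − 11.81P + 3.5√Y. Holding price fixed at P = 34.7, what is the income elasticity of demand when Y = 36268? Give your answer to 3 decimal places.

0.599

At P = 34.7, Y = 36268: Q = 556.739.
Holding P constant, ∂Q/∂Y = 3.5/(2√Y) = 0.00918917.
η_Y = (∂Q/∂Y)·(Y/Q) = 0.00918917 × (36268/556.739) = 0.599.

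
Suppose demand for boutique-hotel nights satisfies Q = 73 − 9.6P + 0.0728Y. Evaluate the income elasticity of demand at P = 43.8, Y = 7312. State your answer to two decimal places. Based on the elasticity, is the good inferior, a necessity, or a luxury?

At P = 43.8, Y = 7312: Q = 184.834.
Holding P constant, ∂Q/∂Y = 0.0728.
η_Y = (∂Q/∂Y)·(Y/Q) = 0.0728 × (7312/184.834) = 2.88.
Since η > 1, this is a luxury.

2.88 (luxury)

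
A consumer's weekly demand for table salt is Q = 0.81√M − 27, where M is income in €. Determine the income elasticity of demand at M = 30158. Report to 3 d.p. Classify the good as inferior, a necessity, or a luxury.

At M = 30158: Q = 113.665.
dQ/dM = 0.81/(2√M) = 0.00233214 at this income.
η = (dQ/dM)·(M/Q) = 0.00233214 × (30158/113.665) = 0.619.
Since 0 < η < 1, the good is a necessity.

0.619 (necessity)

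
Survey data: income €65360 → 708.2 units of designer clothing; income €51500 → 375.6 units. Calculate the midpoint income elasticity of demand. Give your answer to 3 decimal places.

ΔQ = 375.6 − 708.2 = -332.6; midpoint Q̄ = (708.2 + 375.6)/2 = 541.9.
ΔI = 51500 − 65360 = -13860; midpoint Ī = (65360 + 51500)/2 = 58430.
η = (ΔQ/Q̄) ÷ (ΔI/Ī) = (-332.6/541.9) ÷ (-13860/58430) = 2.587.

2.587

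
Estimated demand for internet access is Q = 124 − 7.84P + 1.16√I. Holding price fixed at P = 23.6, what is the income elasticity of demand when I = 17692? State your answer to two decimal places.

0.83

At P = 23.6, I = 17692: Q = 93.269.
Holding P constant, ∂Q/∂I = 1.16/(2√I) = 0.00436053.
η_I = (∂Q/∂I)·(I/Q) = 0.00436053 × (17692/93.269) = 0.83.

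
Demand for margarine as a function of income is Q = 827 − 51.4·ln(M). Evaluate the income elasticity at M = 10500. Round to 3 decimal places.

At M = 10500: Q = 351.081.
dQ/dM = -51.4/M = -0.00489524 at this income.
η = (dQ/dM)·(M/Q) = -0.00489524 × (10500/351.081) = -0.146.

-0.146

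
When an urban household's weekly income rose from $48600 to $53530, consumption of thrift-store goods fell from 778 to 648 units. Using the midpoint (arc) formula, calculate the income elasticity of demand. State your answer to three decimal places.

-1.889

ΔQ = 648 − 778 = -130; midpoint Q̄ = (778 + 648)/2 = 713.
ΔI = 53530 − 48600 = 4930; midpoint Ī = (48600 + 53530)/2 = 51065.
η = (ΔQ/Q̄) ÷ (ΔI/Ī) = (-130/713) ÷ (4930/51065) = -1.889.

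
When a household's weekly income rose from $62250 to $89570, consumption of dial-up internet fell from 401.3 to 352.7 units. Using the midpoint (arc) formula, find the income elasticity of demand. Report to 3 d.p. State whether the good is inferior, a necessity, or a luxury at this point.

ΔQ = 352.7 − 401.3 = -48.6; midpoint Q̄ = (401.3 + 352.7)/2 = 377.
ΔI = 89570 − 62250 = 27320; midpoint Ī = (62250 + 89570)/2 = 75910.
η = (ΔQ/Q̄) ÷ (ΔI/Ī) = (-48.6/377) ÷ (27320/75910) = -0.358.
η < 0 ⇒ inferior good.

-0.358 (inferior good)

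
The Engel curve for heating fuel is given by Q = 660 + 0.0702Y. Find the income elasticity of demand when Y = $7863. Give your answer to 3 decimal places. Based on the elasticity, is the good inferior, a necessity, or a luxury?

At Y = 7863: Q = 1211.983.
dQ/dY = 0.0702.
η = (dQ/dY)·(Y/Q) = 0.0702 × (7863/1211.983) = 0.455.
Since 0 < η < 1, the good is a necessity.

0.455 (necessity)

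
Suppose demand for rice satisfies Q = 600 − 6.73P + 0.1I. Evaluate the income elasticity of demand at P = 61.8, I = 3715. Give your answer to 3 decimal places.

0.669

At P = 61.8, I = 3715: Q = 555.586.
Holding P constant, ∂Q/∂I = 0.1.
η_I = (∂Q/∂I)·(I/Q) = 0.1 × (3715/555.586) = 0.669.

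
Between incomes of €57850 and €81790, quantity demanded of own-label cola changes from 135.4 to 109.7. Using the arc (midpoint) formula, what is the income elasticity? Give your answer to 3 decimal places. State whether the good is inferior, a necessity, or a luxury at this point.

ΔQ = 109.7 − 135.4 = -25.7; midpoint Q̄ = (135.4 + 109.7)/2 = 122.55.
ΔI = 81790 − 57850 = 23940; midpoint Ī = (57850 + 81790)/2 = 69820.
η = (ΔQ/Q̄) ÷ (ΔI/Ī) = (-25.7/122.55) ÷ (23940/69820) = -0.612.
η < 0 ⇒ inferior good.

-0.612 (inferior good)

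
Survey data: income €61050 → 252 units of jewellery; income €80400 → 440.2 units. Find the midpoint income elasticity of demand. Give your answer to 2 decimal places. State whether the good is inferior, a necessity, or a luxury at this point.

1.99 (luxury)

ΔQ = 440.2 − 252 = 188.2; midpoint Q̄ = (252 + 440.2)/2 = 346.1.
ΔI = 80400 − 61050 = 19350; midpoint Ī = (61050 + 80400)/2 = 70725.
η = (ΔQ/Q̄) ÷ (ΔI/Ī) = (188.2/346.1) ÷ (19350/70725) = 1.99.
η > 1 ⇒ luxury.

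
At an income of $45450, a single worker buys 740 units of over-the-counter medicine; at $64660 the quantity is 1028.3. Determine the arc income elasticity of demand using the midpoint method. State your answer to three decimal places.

ΔQ = 1028.3 − 740 = 288.3; midpoint Q̄ = (740 + 1028.3)/2 = 884.15.
ΔI = 64660 − 45450 = 19210; midpoint Ī = (45450 + 64660)/2 = 55055.
η = (ΔQ/Q̄) ÷ (ΔI/Ī) = (288.3/884.15) ÷ (19210/55055) = 0.935.

0.935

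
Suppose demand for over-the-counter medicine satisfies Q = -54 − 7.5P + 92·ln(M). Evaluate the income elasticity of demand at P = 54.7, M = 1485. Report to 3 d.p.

0.443

At P = 54.7, M = 1485: Q = 207.642.
Holding P constant, ∂Q/∂M = 92/M = 0.0619529.
η_M = (∂Q/∂M)·(M/Q) = 0.0619529 × (1485/207.642) = 0.443.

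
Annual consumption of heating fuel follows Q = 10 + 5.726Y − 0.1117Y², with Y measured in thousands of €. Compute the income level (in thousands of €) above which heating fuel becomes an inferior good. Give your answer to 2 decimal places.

dQ/dY = 5.726 − 0.2234Y.
The good is inferior where dQ/dY < 0. Setting dQ/dY = 0 gives Y = 5.726 / 0.2234 = 25.63.

25.63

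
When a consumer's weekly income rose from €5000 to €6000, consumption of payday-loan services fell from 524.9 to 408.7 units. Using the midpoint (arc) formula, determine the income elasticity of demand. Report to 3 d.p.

-1.369

ΔQ = 408.7 − 524.9 = -116.2; midpoint Q̄ = (524.9 + 408.7)/2 = 466.8.
ΔI = 6000 − 5000 = 1000; midpoint Ī = (5000 + 6000)/2 = 5500.
η = (ΔQ/Q̄) ÷ (ΔI/Ī) = (-116.2/466.8) ÷ (1000/5500) = -1.369.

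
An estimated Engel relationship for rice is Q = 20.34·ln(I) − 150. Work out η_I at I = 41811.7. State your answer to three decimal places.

0.306

At I = 41811.7: Q = 66.437.
dQ/dI = 20.34/I = 0.000486467 at this income.
η = (dQ/dI)·(I/Q) = 0.000486467 × (41811.7/66.437) = 0.306.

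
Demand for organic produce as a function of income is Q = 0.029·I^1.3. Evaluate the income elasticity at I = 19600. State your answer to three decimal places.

1.300

For Q = A·I^β the income elasticity is constant and equal to β.
Here β = 1.3, so η = 1.300.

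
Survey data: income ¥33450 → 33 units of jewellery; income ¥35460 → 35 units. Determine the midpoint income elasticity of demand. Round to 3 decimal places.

ΔQ = 35 − 33 = 2; midpoint Q̄ = (33 + 35)/2 = 34.
ΔI = 35460 − 33450 = 2010; midpoint Ī = (33450 + 35460)/2 = 34455.
η = (ΔQ/Q̄) ÷ (ΔI/Ī) = (2/34) ÷ (2010/34455) = 1.008.

1.008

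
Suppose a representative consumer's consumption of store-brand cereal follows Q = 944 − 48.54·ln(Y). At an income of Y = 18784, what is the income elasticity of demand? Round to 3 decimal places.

-0.104

At Y = 18784: Q = 466.329.
dQ/dY = -48.54/Y = -0.00258411 at this income.
η = (dQ/dY)·(Y/Q) = -0.00258411 × (18784/466.329) = -0.104.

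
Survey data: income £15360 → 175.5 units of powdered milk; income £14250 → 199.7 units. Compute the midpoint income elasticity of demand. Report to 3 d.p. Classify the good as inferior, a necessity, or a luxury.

ΔQ = 199.7 − 175.5 = 24.2; midpoint Q̄ = (175.5 + 199.7)/2 = 187.6.
ΔI = 14250 − 15360 = -1110; midpoint Ī = (15360 + 14250)/2 = 14805.
η = (ΔQ/Q̄) ÷ (ΔI/Ī) = (24.2/187.6) ÷ (-1110/14805) = -1.721.
η < 0 ⇒ inferior good.

-1.721 (inferior good)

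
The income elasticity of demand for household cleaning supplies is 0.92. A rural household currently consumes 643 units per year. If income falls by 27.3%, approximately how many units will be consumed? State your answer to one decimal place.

481.5

%ΔQ ≈ η × %ΔI = 0.92 × (-27.3%) = -25.116%.
New Q ≈ 643 × (1 − 0.25116) = 481.5.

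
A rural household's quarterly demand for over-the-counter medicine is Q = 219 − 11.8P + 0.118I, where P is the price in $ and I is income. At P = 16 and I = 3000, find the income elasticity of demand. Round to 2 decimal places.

0.92

At P = 16, I = 3000: Q = 384.200.
Holding P constant, ∂Q/∂I = 0.118.
η_I = (∂Q/∂I)·(I/Q) = 0.118 × (3000/384.200) = 0.92.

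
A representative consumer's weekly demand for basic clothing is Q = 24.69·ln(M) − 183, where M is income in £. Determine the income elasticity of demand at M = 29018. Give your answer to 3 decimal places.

0.349

At M = 29018: Q = 70.706.
dQ/dM = 24.69/M = 0.000850851 at this income.
η = (dQ/dM)·(M/Q) = 0.000850851 × (29018/70.706) = 0.349.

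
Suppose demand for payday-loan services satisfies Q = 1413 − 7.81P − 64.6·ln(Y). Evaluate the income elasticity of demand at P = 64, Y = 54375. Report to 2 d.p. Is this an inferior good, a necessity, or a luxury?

-0.31 (inferior good)

At P = 64, Y = 54375: Q = 208.784.
Holding P constant, ∂Q/∂Y = -64.6/Y = -0.00118805.
η_Y = (∂Q/∂Y)·(Y/Q) = -0.00118805 × (54375/208.784) = -0.31.
Since η < 0, this is an inferior good.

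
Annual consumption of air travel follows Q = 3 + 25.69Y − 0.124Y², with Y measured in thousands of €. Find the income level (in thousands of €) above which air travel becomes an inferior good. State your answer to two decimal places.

dQ/dY = 25.69 − 0.248Y.
The good is inferior where dQ/dY < 0. Setting dQ/dY = 0 gives Y = 25.69 / 0.248 = 103.59.

103.59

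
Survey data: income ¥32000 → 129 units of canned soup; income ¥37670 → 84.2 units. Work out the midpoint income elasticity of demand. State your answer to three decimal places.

ΔQ = 84.2 − 129 = -44.8; midpoint Q̄ = (129 + 84.2)/2 = 106.6.
ΔI = 37670 − 32000 = 5670; midpoint Ī = (32000 + 37670)/2 = 34835.
η = (ΔQ/Q̄) ÷ (ΔI/Ī) = (-44.8/106.6) ÷ (5670/34835) = -2.582.

-2.582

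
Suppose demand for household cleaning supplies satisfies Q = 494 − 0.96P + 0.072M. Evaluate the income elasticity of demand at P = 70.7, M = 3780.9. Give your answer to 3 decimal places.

0.390

At P = 70.7, M = 3780.9: Q = 698.353.
Holding P constant, ∂Q/∂M = 0.072.
η_M = (∂Q/∂M)·(M/Q) = 0.072 × (3780.9/698.353) = 0.390.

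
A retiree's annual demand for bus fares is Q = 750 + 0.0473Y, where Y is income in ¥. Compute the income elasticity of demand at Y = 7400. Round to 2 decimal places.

0.32

At Y = 7400: Q = 1100.020.
dQ/dY = 0.0473.
η = (dQ/dY)·(Y/Q) = 0.0473 × (7400/1100.020) = 0.32.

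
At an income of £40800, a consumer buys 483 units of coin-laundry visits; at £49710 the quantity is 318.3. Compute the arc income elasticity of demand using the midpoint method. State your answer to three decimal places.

ΔQ = 318.3 − 483 = -164.7; midpoint Q̄ = (483 + 318.3)/2 = 400.65.
ΔI = 49710 − 40800 = 8910; midpoint Ī = (40800 + 49710)/2 = 45255.
η = (ΔQ/Q̄) ÷ (ΔI/Ī) = (-164.7/400.65) ÷ (8910/45255) = -2.088.

-2.088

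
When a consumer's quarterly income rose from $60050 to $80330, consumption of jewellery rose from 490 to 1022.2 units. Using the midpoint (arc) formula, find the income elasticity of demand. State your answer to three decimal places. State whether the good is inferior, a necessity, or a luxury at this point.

2.436 (luxury)

ΔQ = 1022.2 − 490 = 532.2; midpoint Q̄ = (490 + 1022.2)/2 = 756.1.
ΔI = 80330 − 60050 = 20280; midpoint Ī = (60050 + 80330)/2 = 70190.
η = (ΔQ/Q̄) ÷ (ΔI/Ī) = (532.2/756.1) ÷ (20280/70190) = 2.436.
η > 1 ⇒ luxury.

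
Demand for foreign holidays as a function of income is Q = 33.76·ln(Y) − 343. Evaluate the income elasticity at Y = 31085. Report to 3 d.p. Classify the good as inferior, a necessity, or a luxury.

At Y = 31085: Q = 6.230.
dQ/dY = 33.76/Y = 0.00108605 at this income.
η = (dQ/dY)·(Y/Q) = 0.00108605 × (31085/6.230) = 5.419.
Since η > 1, the good is a luxury.

5.419 (luxury)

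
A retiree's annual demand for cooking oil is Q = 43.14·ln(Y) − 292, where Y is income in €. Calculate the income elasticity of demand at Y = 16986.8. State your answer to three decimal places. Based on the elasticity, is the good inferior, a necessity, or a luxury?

At Y = 16986.8: Q = 128.192.
dQ/dY = 43.14/Y = 0.00253962 at this income.
η = (dQ/dY)·(Y/Q) = 0.00253962 × (16986.8/128.192) = 0.337.
Since 0 < η < 1, the good is a necessity.

0.337 (necessity)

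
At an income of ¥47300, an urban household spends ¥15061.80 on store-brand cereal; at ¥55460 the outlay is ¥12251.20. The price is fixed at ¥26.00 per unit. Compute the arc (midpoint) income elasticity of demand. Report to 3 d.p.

-1.296

With a constant price, Q₁ = 15061.80/26.00 = 579.300 and Q₂ = 12251.20/26.00 = 471.200 (equivalently, work directly with expenditure since P cancels).
Midpoint %ΔQ = (12251.20 − 15061.80)/13656.50 = -0.20581; midpoint %ΔI = (55460 − 47300)/51380 = 0.15882.
η = -0.20581 / 0.15882 = -1.296.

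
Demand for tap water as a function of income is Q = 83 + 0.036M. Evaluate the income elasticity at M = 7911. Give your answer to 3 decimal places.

At M = 7911: Q = 367.796.
dQ/dM = 0.036.
η = (dQ/dM)·(M/Q) = 0.036 × (7911/367.796) = 0.774.

0.774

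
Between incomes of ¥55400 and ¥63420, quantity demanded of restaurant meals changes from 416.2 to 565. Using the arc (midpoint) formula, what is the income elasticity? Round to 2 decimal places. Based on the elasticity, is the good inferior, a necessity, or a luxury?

2.25 (luxury)

ΔQ = 565 − 416.2 = 148.8; midpoint Q̄ = (416.2 + 565)/2 = 490.6.
ΔI = 63420 − 55400 = 8020; midpoint Ī = (55400 + 63420)/2 = 59410.
η = (ΔQ/Q̄) ÷ (ΔI/Ī) = (148.8/490.6) ÷ (8020/59410) = 2.25.
η > 1 ⇒ luxury.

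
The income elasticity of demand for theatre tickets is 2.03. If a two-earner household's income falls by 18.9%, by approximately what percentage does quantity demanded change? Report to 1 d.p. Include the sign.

-38.4%

%ΔQ ≈ η × %ΔI = 2.03 × (-18.9%) = -38.4%.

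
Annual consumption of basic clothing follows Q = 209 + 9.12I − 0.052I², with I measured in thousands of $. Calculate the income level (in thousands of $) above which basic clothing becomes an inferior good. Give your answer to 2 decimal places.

87.69

dQ/dI = 9.12 − 0.104I.
The good is inferior where dQ/dI < 0. Setting dQ/dI = 0 gives I = 9.12 / 0.104 = 87.69.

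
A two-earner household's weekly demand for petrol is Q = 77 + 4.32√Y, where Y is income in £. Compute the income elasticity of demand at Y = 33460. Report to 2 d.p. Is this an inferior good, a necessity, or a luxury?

At Y = 33460: Q = 867.218.
dQ/dY = 4.32/(2√Y) = 0.0118084 at this income.
η = (dQ/dY)·(Y/Q) = 0.0118084 × (33460/867.218) = 0.46.
Since 0 < η < 1, the good is a necessity.

0.46 (necessity)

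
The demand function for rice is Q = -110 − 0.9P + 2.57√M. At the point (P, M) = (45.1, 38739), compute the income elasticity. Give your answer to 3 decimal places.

At P = 45.1, M = 38739: Q = 355.243.
Holding P constant, ∂Q/∂M = 2.57/(2√M) = 0.00652873.
η_M = (∂Q/∂M)·(M/Q) = 0.00652873 × (38739/355.243) = 0.712.

0.712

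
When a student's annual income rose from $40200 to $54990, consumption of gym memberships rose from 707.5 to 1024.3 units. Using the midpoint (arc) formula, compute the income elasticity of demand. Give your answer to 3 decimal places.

ΔQ = 1024.3 − 707.5 = 316.8; midpoint Q̄ = (707.5 + 1024.3)/2 = 865.9.
ΔI = 54990 − 40200 = 14790; midpoint Ī = (40200 + 54990)/2 = 47595.
η = (ΔQ/Q̄) ÷ (ΔI/Ī) = (316.8/865.9) ÷ (14790/47595) = 1.177.

1.177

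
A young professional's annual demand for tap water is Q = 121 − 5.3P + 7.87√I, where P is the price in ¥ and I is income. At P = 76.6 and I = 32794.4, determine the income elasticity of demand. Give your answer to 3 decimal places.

At P = 76.6, I = 32794.4: Q = 1140.216.
Holding P constant, ∂Q/∂I = 7.87/(2√I) = 0.0217293.
η_I = (∂Q/∂I)·(I/Q) = 0.0217293 × (32794.4/1140.216) = 0.625.

0.625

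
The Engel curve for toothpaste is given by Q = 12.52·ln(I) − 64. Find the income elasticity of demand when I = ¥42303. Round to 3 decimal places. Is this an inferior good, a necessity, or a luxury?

At I = 42303: Q = 69.371.
dQ/dI = 12.52/I = 0.00029596 at this income.
η = (dQ/dI)·(I/Q) = 0.00029596 × (42303/69.371) = 0.180.
Since 0 < η < 1, the good is a necessity.

0.180 (necessity)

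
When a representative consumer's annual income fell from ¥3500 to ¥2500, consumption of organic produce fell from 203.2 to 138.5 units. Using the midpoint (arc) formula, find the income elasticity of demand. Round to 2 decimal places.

ΔQ = 138.5 − 203.2 = -64.7; midpoint Q̄ = (203.2 + 138.5)/2 = 170.85.
ΔI = 2500 − 3500 = -1000; midpoint Ī = (3500 + 2500)/2 = 3000.
η = (ΔQ/Q̄) ÷ (ΔI/Ī) = (-64.7/170.85) ÷ (-1000/3000) = 1.14.

1.14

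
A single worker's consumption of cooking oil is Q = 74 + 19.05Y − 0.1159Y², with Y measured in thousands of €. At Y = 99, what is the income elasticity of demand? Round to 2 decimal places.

-0.47

At Y = 99: Q = 824.0141.
dQ/dY = 19.05 − 0.2318Y = -3.89820.
η = (dQ/dY)·(Y/Q) = -3.89820 × (99/824.0141) = -0.47.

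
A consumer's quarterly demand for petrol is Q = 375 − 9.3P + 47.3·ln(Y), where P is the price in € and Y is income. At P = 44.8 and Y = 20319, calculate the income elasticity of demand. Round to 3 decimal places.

0.111

At P = 44.8, Y = 20319: Q = 427.543.
Holding P constant, ∂Q/∂Y = 47.3/Y = 0.00232787.
η_Y = (∂Q/∂Y)·(Y/Q) = 0.00232787 × (20319/427.543) = 0.111.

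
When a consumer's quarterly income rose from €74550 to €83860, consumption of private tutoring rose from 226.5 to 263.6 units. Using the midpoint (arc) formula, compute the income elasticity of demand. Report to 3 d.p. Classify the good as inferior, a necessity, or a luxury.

ΔQ = 263.6 − 226.5 = 37.1; midpoint Q̄ = (226.5 + 263.6)/2 = 245.05.
ΔI = 83860 − 74550 = 9310; midpoint Ī = (74550 + 83860)/2 = 79205.
η = (ΔQ/Q̄) ÷ (ΔI/Ī) = (37.1/245.05) ÷ (9310/79205) = 1.288.
η > 1 ⇒ luxury.

1.288 (luxury)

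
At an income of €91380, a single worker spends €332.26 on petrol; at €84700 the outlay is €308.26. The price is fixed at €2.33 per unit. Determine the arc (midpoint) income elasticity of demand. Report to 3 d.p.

0.988

With a constant price, Q₁ = 332.26/2.33 = 142.601 and Q₂ = 308.26/2.33 = 132.300 (equivalently, work directly with expenditure since P cancels).
Midpoint %ΔQ = (308.26 − 332.26)/320.26 = -0.07494; midpoint %ΔI = (84700 − 91380)/88040 = -0.07587.
η = -0.07494 / -0.07587 = 0.988.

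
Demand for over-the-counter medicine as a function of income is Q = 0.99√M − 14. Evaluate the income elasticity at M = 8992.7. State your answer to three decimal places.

0.588

At M = 8992.7: Q = 79.882.
dQ/dM = 0.99/(2√M) = 0.00521988 at this income.
η = (dQ/dM)·(M/Q) = 0.00521988 × (8992.7/79.882) = 0.588.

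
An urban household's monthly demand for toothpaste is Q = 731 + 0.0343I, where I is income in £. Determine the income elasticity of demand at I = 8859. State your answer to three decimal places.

0.294

At I = 8859: Q = 1034.864.
dQ/dI = 0.0343.
η = (dQ/dI)·(I/Q) = 0.0343 × (8859/1034.864) = 0.294.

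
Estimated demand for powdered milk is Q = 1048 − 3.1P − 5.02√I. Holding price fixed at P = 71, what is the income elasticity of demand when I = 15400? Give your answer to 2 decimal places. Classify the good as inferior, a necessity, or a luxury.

At P = 71, I = 15400: Q = 204.934.
Holding P constant, ∂Q/∂I = -5.02/(2√I) = -0.0202262.
η_I = (∂Q/∂I)·(I/Q) = -0.0202262 × (15400/204.934) = -1.52.
Since η < 0, this is an inferior good.

-1.52 (inferior good)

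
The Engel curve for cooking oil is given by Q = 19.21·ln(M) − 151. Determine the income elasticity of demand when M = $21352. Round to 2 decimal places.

At M = 21352: Q = 40.503.
dQ/dM = 19.21/M = 0.000899682 at this income.
η = (dQ/dM)·(M/Q) = 0.000899682 × (21352/40.503) = 0.47.

0.47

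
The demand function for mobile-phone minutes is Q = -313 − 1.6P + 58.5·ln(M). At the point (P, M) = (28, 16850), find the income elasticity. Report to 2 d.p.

0.28

At P = 28, M = 16850: Q = 211.528.
Holding P constant, ∂Q/∂M = 58.5/M = 0.00347181.
η_M = (∂Q/∂M)·(M/Q) = 0.00347181 × (16850/211.528) = 0.28.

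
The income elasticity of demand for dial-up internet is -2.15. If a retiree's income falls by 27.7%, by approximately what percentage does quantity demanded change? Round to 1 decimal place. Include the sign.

59.6%

%ΔQ ≈ η × %ΔI = -2.15 × (-27.7%) = 59.6%.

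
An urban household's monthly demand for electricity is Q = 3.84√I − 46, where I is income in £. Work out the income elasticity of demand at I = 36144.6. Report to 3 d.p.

0.534

At I = 36144.6: Q = 684.051.
dQ/dI = 3.84/(2√I) = 0.010099 at this income.
η = (dQ/dI)·(I/Q) = 0.010099 × (36144.6/684.051) = 0.534.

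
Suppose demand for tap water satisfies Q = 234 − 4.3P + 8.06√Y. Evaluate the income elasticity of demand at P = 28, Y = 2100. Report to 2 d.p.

0.38

At P = 28, Y = 2100: Q = 482.956.
Holding P constant, ∂Q/∂Y = 8.06/(2√Y) = 0.0879418.
η_Y = (∂Q/∂Y)·(Y/Q) = 0.0879418 × (2100/482.956) = 0.38.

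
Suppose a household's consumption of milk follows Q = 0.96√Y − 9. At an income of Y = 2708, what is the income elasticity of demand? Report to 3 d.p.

At Y = 2708: Q = 40.957.
dQ/dY = 0.96/(2√Y) = 0.00922395 at this income.
η = (dQ/dY)·(Y/Q) = 0.00922395 × (2708/40.957) = 0.610.

0.610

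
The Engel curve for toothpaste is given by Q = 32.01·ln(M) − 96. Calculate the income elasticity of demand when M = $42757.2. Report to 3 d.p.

0.130

At M = 42757.2: Q = 245.332.
dQ/dM = 32.01/M = 0.000748646 at this income.
η = (dQ/dM)·(M/Q) = 0.000748646 × (42757.2/245.332) = 0.130.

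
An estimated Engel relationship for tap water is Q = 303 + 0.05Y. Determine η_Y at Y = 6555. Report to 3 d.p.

At Y = 6555: Q = 630.750.
dQ/dY = 0.05.
η = (dQ/dY)·(Y/Q) = 0.05 × (6555/630.750) = 0.520.

0.520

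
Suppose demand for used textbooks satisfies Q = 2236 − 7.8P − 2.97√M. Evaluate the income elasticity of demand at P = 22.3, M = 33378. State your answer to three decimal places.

At P = 22.3, M = 33378: Q = 1519.451.
Holding P constant, ∂Q/∂M = -2.97/(2√M) = -0.00812824.
η_M = (∂Q/∂M)·(M/Q) = -0.00812824 × (33378/1519.451) = -0.179.

-0.179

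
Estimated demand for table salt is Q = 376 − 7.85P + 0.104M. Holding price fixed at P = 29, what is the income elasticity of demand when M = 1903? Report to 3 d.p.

0.572

At P = 29, M = 1903: Q = 346.262.
Holding P constant, ∂Q/∂M = 0.104.
η_M = (∂Q/∂M)·(M/Q) = 0.104 × (1903/346.262) = 0.572.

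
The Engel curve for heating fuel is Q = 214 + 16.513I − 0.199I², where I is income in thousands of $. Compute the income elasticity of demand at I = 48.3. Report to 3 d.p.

At I = 48.3: Q = 547.3328.
dQ/dI = 16.513 − 0.398I = -2.71040.
η = (dQ/dI)·(I/Q) = -2.71040 × (48.3/547.3328) = -0.239.

-0.239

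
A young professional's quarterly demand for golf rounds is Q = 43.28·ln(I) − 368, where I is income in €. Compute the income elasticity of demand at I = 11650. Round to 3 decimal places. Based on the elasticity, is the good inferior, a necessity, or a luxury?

1.162 (luxury)

At I = 11650: Q = 37.233.
dQ/dI = 43.28/I = 0.00371502 at this income.
η = (dQ/dI)·(I/Q) = 0.00371502 × (11650/37.233) = 1.162.
Since η > 1, the good is a luxury.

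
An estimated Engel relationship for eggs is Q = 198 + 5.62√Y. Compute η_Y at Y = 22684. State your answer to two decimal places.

0.41

At Y = 22684: Q = 1044.440.
dQ/dY = 5.62/(2√Y) = 0.0186572 at this income.
η = (dQ/dY)·(Y/Q) = 0.0186572 × (22684/1044.440) = 0.41.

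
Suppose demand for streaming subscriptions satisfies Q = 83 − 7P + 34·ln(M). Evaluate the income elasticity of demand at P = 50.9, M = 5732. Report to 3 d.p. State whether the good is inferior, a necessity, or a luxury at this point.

At P = 50.9, M = 5732: Q = 20.930.
Holding P constant, ∂Q/∂M = 34/M = 0.00593161.
η_M = (∂Q/∂M)·(M/Q) = 0.00593161 × (5732/20.930) = 1.624.
Since η > 1, this is a luxury.

1.624 (luxury)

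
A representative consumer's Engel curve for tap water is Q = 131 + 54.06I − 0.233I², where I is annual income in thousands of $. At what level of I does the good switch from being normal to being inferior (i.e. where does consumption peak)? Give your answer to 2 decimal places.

dQ/dI = 54.06 − 0.466I.
The good is inferior where dQ/dI < 0. Setting dQ/dI = 0 gives I = 54.06 / 0.466 = 116.01.

116.01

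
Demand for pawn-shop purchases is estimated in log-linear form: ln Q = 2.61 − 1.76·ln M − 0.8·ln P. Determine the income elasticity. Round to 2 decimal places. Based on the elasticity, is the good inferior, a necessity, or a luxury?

In a log-linear demand, the coefficient on ln M is the income elasticity.
So η = -1.76.
η < 0 ⇒ inferior good.

-1.76 (inferior good)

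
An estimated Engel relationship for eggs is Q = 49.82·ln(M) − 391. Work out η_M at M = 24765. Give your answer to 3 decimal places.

0.441

At M = 24765: Q = 113.038.
dQ/dM = 49.82/M = 0.00201171 at this income.
η = (dQ/dM)·(M/Q) = 0.00201171 × (24765/113.038) = 0.441.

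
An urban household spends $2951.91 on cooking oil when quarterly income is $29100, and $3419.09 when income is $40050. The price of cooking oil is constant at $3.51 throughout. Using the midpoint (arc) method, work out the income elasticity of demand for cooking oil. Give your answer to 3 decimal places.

0.463

With a constant price, Q₁ = 2951.91/3.51 = 841.000 and Q₂ = 3419.09/3.51 = 974.100 (equivalently, work directly with expenditure since P cancels).
Midpoint %ΔQ = (3419.09 − 2951.91)/3185.50 = 0.14666; midpoint %ΔI = (40050 − 29100)/34575 = 0.31670.
η = 0.14666 / 0.31670 = 0.463.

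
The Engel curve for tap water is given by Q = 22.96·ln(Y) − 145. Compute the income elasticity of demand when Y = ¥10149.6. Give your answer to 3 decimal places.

0.344

At Y = 10149.6: Q = 66.810.
dQ/dY = 22.96/Y = 0.00226216 at this income.
η = (dQ/dY)·(Y/Q) = 0.00226216 × (10149.6/66.810) = 0.344.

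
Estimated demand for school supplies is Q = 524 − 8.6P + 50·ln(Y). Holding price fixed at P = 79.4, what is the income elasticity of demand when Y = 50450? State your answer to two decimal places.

At P = 79.4, Y = 50450: Q = 382.597.
Holding P constant, ∂Q/∂Y = 50/Y = 0.00099108.
η_Y = (∂Q/∂Y)·(Y/Q) = 0.00099108 × (50450/382.597) = 0.13.

0.13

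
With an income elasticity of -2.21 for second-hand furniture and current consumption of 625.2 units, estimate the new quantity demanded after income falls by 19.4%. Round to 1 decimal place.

%ΔQ ≈ η × %ΔI = -2.21 × (-19.4%) = 42.874%.
New Q ≈ 625.2 × (1 + 0.42874) = 893.2.

893.2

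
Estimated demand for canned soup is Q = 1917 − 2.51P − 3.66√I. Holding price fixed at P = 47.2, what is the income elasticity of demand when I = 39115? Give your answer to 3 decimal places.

At P = 47.2, I = 39115: Q = 1074.671.
Holding P constant, ∂Q/∂I = -3.66/(2√I) = -0.00925293.
η_I = (∂Q/∂I)·(I/Q) = -0.00925293 × (39115/1074.671) = -0.337.

-0.337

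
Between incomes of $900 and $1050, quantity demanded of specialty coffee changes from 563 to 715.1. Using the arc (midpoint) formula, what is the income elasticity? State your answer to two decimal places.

ΔQ = 715.1 − 563 = 152.1; midpoint Q̄ = (563 + 715.1)/2 = 639.05.
ΔI = 1050 − 900 = 150; midpoint Ī = (900 + 1050)/2 = 975.
η = (ΔQ/Q̄) ÷ (ΔI/Ī) = (152.1/639.05) ÷ (150/975) = 1.55.

1.55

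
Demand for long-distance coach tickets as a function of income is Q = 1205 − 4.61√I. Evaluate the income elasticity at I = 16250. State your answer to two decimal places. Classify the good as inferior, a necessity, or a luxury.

-0.48 (inferior good)

At I = 16250: Q = 617.338.
dQ/dI = -4.61/(2√I) = -0.0180819 at this income.
η = (dQ/dI)·(I/Q) = -0.0180819 × (16250/617.338) = -0.48.
Since η < 0, the good is an inferior good.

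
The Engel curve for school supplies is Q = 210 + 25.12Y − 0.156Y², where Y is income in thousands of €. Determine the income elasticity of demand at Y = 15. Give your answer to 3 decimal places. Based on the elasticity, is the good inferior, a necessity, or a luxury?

0.556 (necessity)

At Y = 15: Q = 551.7000.
dQ/dY = 25.12 − 0.312Y = 20.44000.
η = (dQ/dY)·(Y/Q) = 20.44000 × (15/551.7000) = 0.556.
0 < η < 1 ⇒ necessity.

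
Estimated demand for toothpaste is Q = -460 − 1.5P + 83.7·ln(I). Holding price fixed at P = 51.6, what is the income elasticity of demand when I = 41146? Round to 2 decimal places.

0.24

At P = 51.6, I = 41146: Q = 351.903.
Holding P constant, ∂Q/∂I = 83.7/I = 0.00203422.
η_I = (∂Q/∂I)·(I/Q) = 0.00203422 × (41146/351.903) = 0.24.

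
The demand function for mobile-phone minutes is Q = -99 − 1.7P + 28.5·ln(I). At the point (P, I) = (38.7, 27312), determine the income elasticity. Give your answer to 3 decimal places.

0.226

At P = 38.7, I = 27312: Q = 126.340.
Holding P constant, ∂Q/∂I = 28.5/I = 0.0010435.
η_I = (∂Q/∂I)·(I/Q) = 0.0010435 × (27312/126.340) = 0.226.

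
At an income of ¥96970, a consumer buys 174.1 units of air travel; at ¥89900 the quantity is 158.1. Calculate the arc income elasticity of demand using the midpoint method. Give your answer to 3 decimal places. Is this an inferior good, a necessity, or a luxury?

1.273 (luxury)

ΔQ = 158.1 − 174.1 = -16; midpoint Q̄ = (174.1 + 158.1)/2 = 166.1.
ΔI = 89900 − 96970 = -7070; midpoint Ī = (96970 + 89900)/2 = 93435.
η = (ΔQ/Q̄) ÷ (ΔI/Ī) = (-16/166.1) ÷ (-7070/93435) = 1.273.
η > 1 ⇒ luxury.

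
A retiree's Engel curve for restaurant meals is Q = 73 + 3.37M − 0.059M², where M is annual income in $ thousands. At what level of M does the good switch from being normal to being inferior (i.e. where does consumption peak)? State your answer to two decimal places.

dQ/dM = 3.37 − 0.118M.
The good is inferior where dQ/dM < 0. Setting dQ/dM = 0 gives M = 3.37 / 0.118 = 28.56.

28.56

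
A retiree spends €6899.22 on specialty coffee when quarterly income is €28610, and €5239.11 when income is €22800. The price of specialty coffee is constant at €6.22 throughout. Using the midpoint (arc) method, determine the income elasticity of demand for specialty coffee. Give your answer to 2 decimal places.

1.21

With a constant price, Q₁ = 6899.22/6.22 = 1109.199 and Q₂ = 5239.11/6.22 = 842.301 (equivalently, work directly with expenditure since P cancels).
Midpoint %ΔQ = (5239.11 − 6899.22)/6069.17 = -0.27353; midpoint %ΔI = (22800 − 28610)/25705 = -0.22603.
η = -0.27353 / -0.22603 = 1.21.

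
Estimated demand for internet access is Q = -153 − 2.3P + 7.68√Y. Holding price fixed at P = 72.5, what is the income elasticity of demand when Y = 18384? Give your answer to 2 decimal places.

At P = 72.5, Y = 18384: Q = 721.563.
Holding P constant, ∂Q/∂Y = 7.68/(2√Y) = 0.0283212.
η_Y = (∂Q/∂Y)·(Y/Q) = 0.0283212 × (18384/721.563) = 0.72.

0.72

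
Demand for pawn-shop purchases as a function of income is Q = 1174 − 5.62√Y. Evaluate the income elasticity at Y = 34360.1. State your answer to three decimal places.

At Y = 34360.1: Q = 132.250.
dQ/dY = -5.62/(2√Y) = -0.0151593 at this income.
η = (dQ/dY)·(Y/Q) = -0.0151593 × (34360.1/132.250) = -3.939.

-3.939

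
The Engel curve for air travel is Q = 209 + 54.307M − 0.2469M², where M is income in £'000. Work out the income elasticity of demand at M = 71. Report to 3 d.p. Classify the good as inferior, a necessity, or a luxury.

At M = 71: Q = 2820.1741.
dQ/dM = 54.307 − 0.4938M = 19.24720.
η = (dQ/dM)·(M/Q) = 19.24720 × (71/2820.1741) = 0.485.
0 < η < 1 ⇒ necessity.

0.485 (necessity)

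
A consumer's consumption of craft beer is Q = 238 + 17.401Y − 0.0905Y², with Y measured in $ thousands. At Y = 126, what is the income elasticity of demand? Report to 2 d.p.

-0.69

At Y = 126: Q = 993.7480.
dQ/dY = 17.401 − 0.181Y = -5.40500.
η = (dQ/dY)·(Y/Q) = -5.40500 × (126/993.7480) = -0.69.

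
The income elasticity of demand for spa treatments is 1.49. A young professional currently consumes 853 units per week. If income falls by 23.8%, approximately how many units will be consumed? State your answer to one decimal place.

%ΔQ ≈ η × %ΔI = 1.49 × (-23.8%) = -35.462%.
New Q ≈ 853 × (1 − 0.35462) = 550.5.

550.5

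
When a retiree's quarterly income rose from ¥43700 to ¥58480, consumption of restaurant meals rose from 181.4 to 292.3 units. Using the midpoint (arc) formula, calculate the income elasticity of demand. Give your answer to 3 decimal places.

ΔQ = 292.3 − 181.4 = 110.9; midpoint Q̄ = (181.4 + 292.3)/2 = 236.85.
ΔI = 58480 − 43700 = 14780; midpoint Ī = (43700 + 58480)/2 = 51090.
η = (ΔQ/Q̄) ÷ (ΔI/Ī) = (110.9/236.85) ÷ (14780/51090) = 1.619.

1.619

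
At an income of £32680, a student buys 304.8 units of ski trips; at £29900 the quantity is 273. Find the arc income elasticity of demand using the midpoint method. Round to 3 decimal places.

ΔQ = 273 − 304.8 = -31.8; midpoint Q̄ = (304.8 + 273)/2 = 288.9.
ΔI = 29900 − 32680 = -2780; midpoint Ī = (32680 + 29900)/2 = 31290.
η = (ΔQ/Q̄) ÷ (ΔI/Ī) = (-31.8/288.9) ÷ (-2780/31290) = 1.239.

1.239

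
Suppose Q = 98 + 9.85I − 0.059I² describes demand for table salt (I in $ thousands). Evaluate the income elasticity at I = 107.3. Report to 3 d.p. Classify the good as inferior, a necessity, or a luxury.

At I = 107.3: Q = 475.6209.
dQ/dI = 9.85 − 0.118I = -2.81140.
η = (dQ/dI)·(I/Q) = -2.81140 × (107.3/475.6209) = -0.634.
η < 0 ⇒ inferior good.

-0.634 (inferior good)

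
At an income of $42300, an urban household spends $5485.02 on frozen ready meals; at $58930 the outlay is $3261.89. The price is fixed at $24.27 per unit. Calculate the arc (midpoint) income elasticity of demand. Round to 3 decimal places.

-1.547

With a constant price, Q₁ = 5485.02/24.27 = 226.000 and Q₂ = 3261.89/24.27 = 134.400 (equivalently, work directly with expenditure since P cancels).
Midpoint %ΔQ = (3261.89 − 5485.02)/4373.46 = -0.50832; midpoint %ΔI = (58930 − 42300)/50615 = 0.32856.
η = -0.50832 / 0.32856 = -1.547.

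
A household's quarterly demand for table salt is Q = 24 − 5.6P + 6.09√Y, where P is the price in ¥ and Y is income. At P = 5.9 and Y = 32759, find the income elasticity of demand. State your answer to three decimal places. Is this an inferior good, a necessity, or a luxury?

0.504 (necessity)

At P = 5.9, Y = 32759: Q = 1093.216.
Holding P constant, ∂Q/∂Y = 6.09/(2√Y) = 0.0168237.
η_Y = (∂Q/∂Y)·(Y/Q) = 0.0168237 × (32759/1093.216) = 0.504.
Since 0 < η < 1, this is a necessity.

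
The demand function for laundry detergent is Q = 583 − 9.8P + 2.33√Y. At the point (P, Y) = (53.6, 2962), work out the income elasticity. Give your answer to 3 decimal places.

0.344

At P = 53.6, Y = 2962: Q = 184.529.
Holding P constant, ∂Q/∂Y = 2.33/(2√Y) = 0.0214059.
η_Y = (∂Q/∂Y)·(Y/Q) = 0.0214059 × (2962/184.529) = 0.344.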